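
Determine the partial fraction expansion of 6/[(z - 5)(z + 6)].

6/(z - 5)(z + 6) = P/(z - 5) + Q/(z + 6). P = 6/(5 + 6) = 6/11, Q = 6/(-6 - 5) = -6/11
Result: (6/11)/(z - 5) - (6/11)/(z + 6)


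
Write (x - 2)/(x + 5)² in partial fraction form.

(x - 2) = α(x + 5) + β. At x = -5: β = 1·(-5) - 2 = -7. Coeff of x: α = 1
Result: 1/(x + 5) - 7/(x + 5)²


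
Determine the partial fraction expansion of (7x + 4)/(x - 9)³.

(7x + 4) = α(x - 9)² + β(x - 9) + γ. At x = 9: γ = 7·9 + 4 = 67. Coefficients: α = 0, β = 7
Result: 7/(x - 9)² + 67/(x - 9)³


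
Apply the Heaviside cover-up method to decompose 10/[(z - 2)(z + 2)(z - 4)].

Cover (z - 2), z=2: P = 10/[(2 + 2)(2 - 4)] = -5/4. Cover (z + 2), z=-2: Q = 10/[(-2 - 2)(-2 - 4)] = 5/12. Cover (z - 4), z=4: R = 10/[(4 - 2)(4 + 2)] = 5/6.
Result: (-5/4)/(z - 2) + (5/12)/(z + 2) + (5/6)/(z - 4)


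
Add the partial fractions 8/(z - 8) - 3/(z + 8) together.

Common denominator (z - 8)(z + 8). Numerator: 8(z + 8) - 3(z - 8) = (8z + 64) - (3z - 24) = 5z + 88
Result: (5z + 88)/[(z - 8)(z + 8)]


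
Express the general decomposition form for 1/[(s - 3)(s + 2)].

Distinct linear factors: P/(s - 3) + Q/(s + 2)


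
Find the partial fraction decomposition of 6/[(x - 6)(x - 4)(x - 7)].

Using cover-up method: A = -3, B = 1, C = 2
Result: -3/(x - 6) + 1/(x - 4) + 2/(x - 7)


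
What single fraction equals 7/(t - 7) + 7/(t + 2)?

Common denominator (t - 7)(t + 2). Numerator: 7(t + 2) + 7(t - 7) = (7t + 14) + (7t - 49) = 14t - 35
Result: (14t - 35)/[(t - 7)(t + 2)]


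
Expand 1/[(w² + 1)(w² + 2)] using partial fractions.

Coefficient matching gives P = R = 0, Q = 1/(2-1) = 1, S = -Q = -1
Result: 1/(w² + 1) - 1/(w² + 2)


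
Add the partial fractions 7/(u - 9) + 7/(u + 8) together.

Common denominator (u - 9)(u + 8). Numerator: 7(u + 8) + 7(u - 9) = (7u + 56) + (7u - 63) = 14u - 7
Result: (14u - 7)/[(u - 9)(u + 8)]


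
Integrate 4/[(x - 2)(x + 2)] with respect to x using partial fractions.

Decompose: 4/[(x - 2)(x + 2)] = 1/(x - 2) - 1/(x + 2). Integrate each term: ln|(x - 2)| - ln|(x + 2)| + C


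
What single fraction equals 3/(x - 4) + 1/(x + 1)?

Common denominator (x - 4)(x + 1). Numerator: 3(x + 1) + 1(x - 4) = (3x + 3) + (x - 4) = 4x - 1
Result: (4x - 1)/[(x - 4)(x + 1)]


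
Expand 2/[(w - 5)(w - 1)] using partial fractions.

2/(w - 5)(w - 1) = α/(w - 5) + β/(w - 1). α = 2/(5 - 1) = 1/2, β = 2/(1 - 5) = -1/2
Result: (1/2)/(w - 5) - (1/2)/(w - 1)


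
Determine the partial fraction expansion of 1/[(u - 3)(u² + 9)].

Cover-up at u = 3: P = 1/(3² + 9) = 1/18. Then Q = -P = -1/18, R = -P·(0 + 3) = -1/6
Result: (1/18)/(u - 3) - ((1/18)u + 1/6)/(u² + 9)


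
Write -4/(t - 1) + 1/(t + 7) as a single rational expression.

Common denominator (t - 1)(t + 7). Numerator: -4(t + 7) + 1(t - 1) = (-4t - 28) + (t - 1) = -3t - 29
Result: (-3t - 29)/[(t - 1)(t + 7)]


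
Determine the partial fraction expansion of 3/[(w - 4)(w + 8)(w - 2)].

Using cover-up method: P = 1/8, Q = 1/40, R = -3/20
Result: (1/8)/(w - 4) + (1/40)/(w + 8) - (3/20)/(w - 2)


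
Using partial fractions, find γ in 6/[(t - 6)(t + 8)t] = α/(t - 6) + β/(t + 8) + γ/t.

Cover-up at t = 0: γ = 6/[(0 - 6)(0 + 8)] = 6/[(-6)(8)] = -6/48 = -1/8


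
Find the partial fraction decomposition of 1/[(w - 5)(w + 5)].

1/(w - 5)(w + 5) = α/(w - 5) + β/(w + 5). α = 1/(5 + 5) = 1/10, β = 1/(-5 - 5) = -1/10
Result: (1/10)/(w - 5) - (1/10)/(w + 5)


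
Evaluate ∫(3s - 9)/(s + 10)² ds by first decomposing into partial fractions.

Decompose: A = 3, B = 3·(-10) - 9 = -39, so (3s - 9)/(s + 10)² = 3/(s + 10) - 39/(s + 10)². Integrate: ∫ A/(s + 10) ds = 3 ln|(s + 10)|; ∫ B/(s + 10)² ds = 39/(s + 10). Sum: 3 ln|(s + 10)| + 39/(s + 10) + C


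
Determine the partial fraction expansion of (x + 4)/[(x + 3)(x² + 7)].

At x=-3: α = (1·(-3) + 4)/((-3)² + 7) = 1/16. β = -α = -1/16, γ = 1 - (-3)·α = 19/16
Result: (1/16)/(x + 3) - ((1/16)x - 19/16)/(x² + 7)


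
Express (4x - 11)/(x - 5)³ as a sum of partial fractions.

(4x - 11) = α(x - 5)² + β(x - 5) + γ. At x = 5: γ = 4·5 - 11 = 9. Coefficients: α = 0, β = 4
Result: 4/(x - 5)² + 9/(x - 5)³


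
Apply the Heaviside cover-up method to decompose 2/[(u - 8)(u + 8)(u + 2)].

Cover (u - 8), u=8: A = 2/[(8 + 8)(8 + 2)] = 1/80. Cover (u + 8), u=-8: B = 2/[(-8 - 8)(-8 + 2)] = 1/48. Cover (u + 2), u=-2: C = 2/[(-2 - 8)(-2 + 8)] = -1/30.
Result: (1/80)/(u - 8) + (1/48)/(u + 8) - (1/30)/(u + 2)


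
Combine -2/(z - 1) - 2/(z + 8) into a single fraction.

Common denominator (z - 1)(z + 8). Numerator: -2(z + 8) - 2(z - 1) = (-2z - 16) - (2z - 2) = -4z - 14
Result: (-4z - 14)/[(z - 1)(z + 8)]


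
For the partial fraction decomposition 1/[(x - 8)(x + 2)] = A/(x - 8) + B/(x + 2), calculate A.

Cover-up at x = 8: A = 1/(8 + 2) = 1/10


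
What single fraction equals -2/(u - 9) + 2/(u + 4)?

Common denominator (u - 9)(u + 4). Numerator: -2(u + 4) + 2(u - 9) = (-2u - 8) + (2u - 18) = -26
Result: (-26)/[(u - 9)(u + 4)]


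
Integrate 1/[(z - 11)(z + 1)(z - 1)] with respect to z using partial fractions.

Cover-up: A = 1/120, B = 1/24, C = -1/20. Decomposition: (1/120)/(z - 11) + (1/24)/(z + 1) - (1/20)/(z - 1). Integrate each term: (1/120) ln|(z - 11)| + (1/24) ln|(z + 1)| - (1/20) ln|(z - 1)| + C


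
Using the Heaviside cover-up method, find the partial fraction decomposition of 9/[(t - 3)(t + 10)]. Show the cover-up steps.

Cover (t - 3): set t=3, get P = 9/(3 + 10) = 9/13. Cover (t + 10): set t=-10, get Q = 9/(-10 - 3) = -9/13.
Result: (9/13)/(t - 3) - (9/13)/(t + 10)


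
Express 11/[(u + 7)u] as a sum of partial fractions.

11/(u + 7)u = α/(u + 7) + β/u. α = 11/(-7 - 0) = -11/7, β = 11/(0 + 7) = 11/7
Result: (-11/7)/(u + 7) + (11/7)/u


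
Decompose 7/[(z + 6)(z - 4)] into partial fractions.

7/(z + 6)(z - 4) = P/(z + 6) + Q/(z - 4). P = 7/(-6 - 4) = -7/10, Q = 7/(4 + 6) = 7/10
Result: (-7/10)/(z + 6) + (7/10)/(z - 4)


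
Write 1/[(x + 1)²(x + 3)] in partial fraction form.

Cover-up at x=-3: R = 1/(-3 + 1)² = 1/4. Cover-up at x=-1: Q = 1/(-1 + 3) = 1/2. Comparing x² coeff: P = -R = -1/4
Result: (-1/4)/(x + 1) + (1/2)/(x + 1)² + (1/4)/(x + 3)


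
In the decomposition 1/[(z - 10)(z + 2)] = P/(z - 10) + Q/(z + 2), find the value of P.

Cover-up at z = 10: P = 1/(10 + 2) = 1/12


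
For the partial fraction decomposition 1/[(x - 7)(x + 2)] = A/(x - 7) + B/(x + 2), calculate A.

Cover-up at x = 7: A = 1/(7 + 2) = 1/9


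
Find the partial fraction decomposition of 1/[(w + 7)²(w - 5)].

Cover-up at w=5: R = 1/(5 + 7)² = 1/144. Cover-up at w=-7: Q = 1/(-7 - 5) = -1/12. Comparing w² coeff: P = -R = -1/144
Result: (-1/144)/(w + 7) - (1/12)/(w + 7)² + (1/144)/(w - 5)


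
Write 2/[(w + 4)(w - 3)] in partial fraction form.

2/(w + 4)(w - 3) = α/(w + 4) + β/(w - 3). α = 2/(-4 - 3) = -2/7, β = 2/(3 + 4) = 2/7
Result: (-2/7)/(w + 4) + (2/7)/(w - 3)


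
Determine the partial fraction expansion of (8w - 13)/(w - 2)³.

(8w - 13) = α(w - 2)² + β(w - 2) + γ. At w = 2: γ = 8·2 - 13 = 3. Coefficients: α = 0, β = 8
Result: 8/(w - 2)² + 3/(w - 2)³


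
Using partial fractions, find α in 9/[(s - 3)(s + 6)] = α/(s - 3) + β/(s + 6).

Cover-up at s = 3: α = 9/(3 + 6) = 9/9 = 1


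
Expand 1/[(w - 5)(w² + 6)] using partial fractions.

Cover-up at w = 5: A = 1/(5² + 6) = 1/31. Then B = -A = -1/31, C = -A·(0 + 5) = -5/31
Result: (1/31)/(w - 5) - ((1/31)w + 5/31)/(w² + 6)


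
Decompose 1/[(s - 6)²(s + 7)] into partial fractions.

Cover-up at s=-7: R = 1/(-7 - 6)² = 1/169. Cover-up at s=6: Q = 1/(6 + 7) = 1/13. Comparing s² coeff: P = -R = -1/169
Result: (-1/169)/(s - 6) + (1/13)/(s - 6)² + (1/169)/(s + 7)


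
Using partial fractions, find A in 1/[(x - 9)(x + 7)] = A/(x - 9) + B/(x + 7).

Cover-up at x = 9: A = 1/(9 + 7) = 1/16


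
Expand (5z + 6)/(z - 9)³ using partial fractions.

(5z + 6) = A(z - 9)² + B(z - 9) + C. At z = 9: C = 5·9 + 6 = 51. Coefficients: A = 0, B = 5
Result: 5/(z - 9)² + 51/(z - 9)³


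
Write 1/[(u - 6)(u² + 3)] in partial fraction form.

Cover-up at u = 6: α = 1/(6² + 3) = 1/39. Then β = -α = -1/39, γ = -α·(0 + 6) = -2/13
Result: (1/39)/(u - 6) - ((1/39)u + 2/13)/(u² + 3)


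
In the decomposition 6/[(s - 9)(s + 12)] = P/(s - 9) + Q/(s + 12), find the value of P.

Cover-up at s = 9: P = 6/(9 + 12) = 6/21 = 2/7


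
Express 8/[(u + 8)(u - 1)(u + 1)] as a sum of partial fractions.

Using cover-up method: A = 8/63, B = 4/9, C = -4/7
Result: (8/63)/(u + 8) + (4/9)/(u - 1) - (4/7)/(u + 1)


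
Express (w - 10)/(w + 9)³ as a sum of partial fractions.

(w - 10) = α(w + 9)² + β(w + 9) + γ. At w = -9: γ = 1·(-9) - 10 = -19. Coefficients: α = 0, β = 1
Result: 1/(w + 9)² - 19/(w + 9)³


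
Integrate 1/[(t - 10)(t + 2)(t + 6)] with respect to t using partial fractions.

Cover-up: A = 1/192, B = -1/48, C = 1/64. Decomposition: (1/192)/(t - 10) - (1/48)/(t + 2) + (1/64)/(t + 6). Integrate each term: (1/192) ln|(t - 10)| - (1/48) ln|(t + 2)| + (1/64) ln|(t + 6)| + C


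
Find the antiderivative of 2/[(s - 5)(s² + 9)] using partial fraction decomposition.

Cover-up at s=5: α = 2/(5²+9) = 1/17. Coeff matching: β = -1/17, γ = -5/17. Decomposition: (1/17)/(s - 5) - ((1/17)s + 5/17)/(s² + 9). Integrate: linear → ln, quadratic → (1/2)ln + arctan: (1/17) ln|(s - 5)| - (1/34) ln(s² + 9) - (5/51) arctan(s/3) + C


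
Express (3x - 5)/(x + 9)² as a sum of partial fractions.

(3x - 5) = A(x + 9) + B. At x = -9: B = 3·(-9) - 5 = -32. Coeff of x: A = 3
Result: 3/(x + 9) - 32/(x + 9)²


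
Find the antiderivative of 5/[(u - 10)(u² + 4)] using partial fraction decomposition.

Cover-up at u=10: P = 5/(10²+4) = 5/104. Coeff matching: Q = -5/104, R = -25/52. Decomposition: (5/104)/(u - 10) - ((5/104)u + 25/52)/(u² + 4). Integrate: linear → ln, quadratic → (1/2)ln + arctan: (5/104) ln|(u - 10)| - (5/208) ln(u² + 4) - (25/104) arctan(u/2) + C


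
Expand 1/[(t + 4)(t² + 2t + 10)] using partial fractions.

Cover-up at t = -4: A = 1/((-4)² + 2·(-4) + 10) = 1/18. Then B = -A = -1/18, C = -A·(2 - 4) = 1/9
Result: (1/18)/(t + 4) - ((1/18)t - 1/9)/(t² + 2t + 10)


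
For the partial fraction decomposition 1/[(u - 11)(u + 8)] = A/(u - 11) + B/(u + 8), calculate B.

Cover-up at u = -8: B = 1/(-8 - 11) = -1/19


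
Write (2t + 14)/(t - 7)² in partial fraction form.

(2t + 14) = α(t - 7) + β. At t = 7: β = 2·7 + 14 = 28. Coeff of t: α = 2
Result: 2/(t - 7) + 28/(t - 7)²


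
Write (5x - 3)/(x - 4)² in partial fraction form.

(5x - 3) = P(x - 4) + Q. At x = 4: Q = 5·4 - 3 = 17. Coeff of x: P = 5
Result: 5/(x - 4) + 17/(x - 4)²


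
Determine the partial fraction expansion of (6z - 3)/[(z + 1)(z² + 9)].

At z=-1: A = (6·(-1) - 3)/((-1)² + 9) = -9/10. B = -A = 9/10, C = 6 - (-1)·A = 51/10
Result: (-9/10)/(z + 1) + ((9/10)z + 51/10)/(z² + 9)


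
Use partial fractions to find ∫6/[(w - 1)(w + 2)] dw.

Decompose: 6/[(w - 1)(w + 2)] = 2/(w - 1) - 2/(w + 2). Integrate each term: 2 ln|(w - 1)| - 2 ln|(w + 2)| + C


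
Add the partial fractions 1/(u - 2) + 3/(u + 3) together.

Common denominator (u - 2)(u + 3). Numerator: 1(u + 3) + 3(u - 2) = (u + 3) + (3u - 6) = 4u - 3
Result: (4u - 3)/[(u - 2)(u + 3)]


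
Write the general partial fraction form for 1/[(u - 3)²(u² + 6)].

Repeated linear + quadratic: A/(u - 3) + B/(u - 3)² + (Cu + D)/(u² + 6)


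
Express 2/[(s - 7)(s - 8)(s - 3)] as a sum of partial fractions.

Using cover-up method: A = -1/2, B = 2/5, C = 1/10
Result: (-1/2)/(s - 7) + (2/5)/(s - 8) + (1/10)/(s - 3)


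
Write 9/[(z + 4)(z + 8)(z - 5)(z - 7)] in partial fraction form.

Using Heaviside cover-up: (1/44)/(z + 4) - (3/260)/(z + 8) - (1/26)/(z - 5) + (3/110)/(z - 7)


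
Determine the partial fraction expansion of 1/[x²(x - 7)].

Cover-up at x=7: R = 1/(7 - 0)² = 1/49. Cover-up at x=0: Q = 1/(0 - 7) = -1/7. Comparing x² coeff: P = -R = -1/49
Result: (-1/49)/x - (1/7)/x² + (1/49)/(x - 7)


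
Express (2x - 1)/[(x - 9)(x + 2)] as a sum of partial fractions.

At x=9: P = (2·9 - 1)/(9 + 2) = 17/11. At x=-2: Q = (2·(-2) - 1)/(-2 - 9) = 5/11
Result: (17/11)/(x - 9) + (5/11)/(x + 2)


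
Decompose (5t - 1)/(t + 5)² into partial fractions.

(5t - 1) = α(t + 5) + β. At t = -5: β = 5·(-5) - 1 = -26. Coeff of t: α = 5
Result: 5/(t + 5) - 26/(t + 5)²


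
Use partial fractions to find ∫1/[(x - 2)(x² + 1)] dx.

Cover-up at x=2: A = 1/(2²+1) = 1/5. Coeff matching: B = -1/5, C = -2/5. Decomposition: (1/5)/(x - 2) - ((1/5)x + 2/5)/(x² + 1). Integrate: linear → ln, quadratic → (1/2)ln + arctan: (1/5) ln|(x - 2)| - (1/10) ln(x² + 1) - (2/5) arctan(x) + C


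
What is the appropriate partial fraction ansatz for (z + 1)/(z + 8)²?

Repeated linear factor: α/(z + 8) + β/(z + 8)²


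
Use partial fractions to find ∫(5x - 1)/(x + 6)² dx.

Decompose: P = 5, Q = 5·(-6) - 1 = -31, so (5x - 1)/(x + 6)² = 5/(x + 6) - 31/(x + 6)². Integrate: ∫ P/(x + 6) dx = 5 ln|(x + 6)|; ∫ Q/(x + 6)² dx = 31/(x + 6). Sum: 5 ln|(x + 6)| + 31/(x + 6) + C


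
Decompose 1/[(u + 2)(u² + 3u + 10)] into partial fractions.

Cover-up at u = -2: α = 1/((-2)² + 3·(-2) + 10) = 1/8. Then β = -α = -1/8, γ = -α·(3 - 2) = -1/8
Result: (1/8)/(u + 2) - ((1/8)u + 1/8)/(u² + 3u + 10)


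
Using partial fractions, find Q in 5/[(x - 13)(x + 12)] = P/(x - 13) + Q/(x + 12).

Cover-up at x = -12: Q = 5/(-12 - 13) = -5/25 = -1/5


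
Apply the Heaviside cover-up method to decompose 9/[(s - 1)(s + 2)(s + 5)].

Cover (s - 1), s=1: A = 9/[(1 + 2)(1 + 5)] = 1/2. Cover (s + 2), s=-2: B = 9/[(-2 - 1)(-2 + 5)] = -1. Cover (s + 5), s=-5: C = 9/[(-5 - 1)(-5 + 2)] = 1/2.
Result: (1/2)/(s - 1) - 1/(s + 2) + (1/2)/(s + 5)


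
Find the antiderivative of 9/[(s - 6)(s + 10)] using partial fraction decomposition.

Decompose: 9/[(s - 6)(s + 10)] = (9/16)/(s - 6) - (9/16)/(s + 10). Integrate each term: (9/16) ln|(s - 6)| - (9/16) ln|(s + 10)| + C


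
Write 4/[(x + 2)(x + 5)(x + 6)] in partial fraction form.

Using cover-up method: P = 1/3, Q = -4/3, R = 1
Result: (1/3)/(x + 2) - (4/3)/(x + 5) + 1/(x + 6)


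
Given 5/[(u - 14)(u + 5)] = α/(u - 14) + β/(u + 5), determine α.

Cover-up at u = 14: α = 5/(14 + 5) = 5/19


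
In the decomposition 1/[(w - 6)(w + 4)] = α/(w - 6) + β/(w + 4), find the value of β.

Cover-up at w = -4: β = 1/(-4 - 6) = -1/10


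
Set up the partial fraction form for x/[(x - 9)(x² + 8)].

Linear + irreducible quadratic: A/(x - 9) + (Bx + C)/(x² + 8)


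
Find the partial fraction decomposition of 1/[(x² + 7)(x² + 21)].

Coefficient matching gives α = γ = 0, β = 1/(21-7) = 1/14, δ = -β = -1/14
Result: (1/14)/(x² + 7) - (1/14)/(x² + 21)


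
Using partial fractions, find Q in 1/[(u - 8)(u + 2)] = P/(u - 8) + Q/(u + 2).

Cover-up at u = -2: Q = 1/(-2 - 8) = -1/10


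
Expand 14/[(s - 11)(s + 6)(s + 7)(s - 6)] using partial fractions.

Using Heaviside cover-up: (7/765)/(s - 11) + (7/102)/(s + 6) - (7/117)/(s + 7) - (7/390)/(s - 6)


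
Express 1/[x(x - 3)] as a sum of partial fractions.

1/x(x - 3) = A/x + B/(x - 3). A = 1/(0 - 3) = -1/3, B = 1/(3 - 0) = 1/3
Result: (-1/3)/x + (1/3)/(x - 3)


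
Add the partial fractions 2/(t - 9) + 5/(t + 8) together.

Common denominator (t - 9)(t + 8). Numerator: 2(t + 8) + 5(t - 9) = (2t + 16) + (5t - 45) = 7t - 29
Result: (7t - 29)/[(t - 9)(t + 8)]


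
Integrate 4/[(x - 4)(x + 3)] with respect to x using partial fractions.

Decompose: 4/[(x - 4)(x + 3)] = (4/7)/(x - 4) - (4/7)/(x + 3). Integrate each term: (4/7) ln|(x - 4)| - (4/7) ln|(x + 3)| + C


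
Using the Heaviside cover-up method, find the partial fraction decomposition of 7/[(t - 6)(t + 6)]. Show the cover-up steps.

Cover (t - 6): set t=6, get α = 7/(6 + 6) = 7/12. Cover (t + 6): set t=-6, get β = 7/(-6 - 6) = -7/12.
Result: (7/12)/(t - 6) - (7/12)/(t + 6)


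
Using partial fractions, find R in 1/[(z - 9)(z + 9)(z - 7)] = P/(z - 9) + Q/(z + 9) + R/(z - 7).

Cover-up at z = 7: R = 1/[(7 - 9)(7 + 9)] = 1/[(-2)(16)] = -1/32


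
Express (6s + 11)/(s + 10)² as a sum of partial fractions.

(6s + 11) = α(s + 10) + β. At s = -10: β = 6·(-10) + 11 = -49. Coeff of s: α = 6
Result: 6/(s + 10) - 49/(s + 10)²


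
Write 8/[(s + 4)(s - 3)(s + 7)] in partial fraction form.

Using cover-up method: A = -8/21, B = 4/35, C = 4/15
Result: (-8/21)/(s + 4) + (4/35)/(s - 3) + (4/15)/(s + 7)


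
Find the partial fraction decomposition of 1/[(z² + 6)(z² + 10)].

Coefficient matching gives P = R = 0, Q = 1/(10-6) = 1/4, S = -Q = -1/4
Result: (1/4)/(z² + 6) - (1/4)/(z² + 10)


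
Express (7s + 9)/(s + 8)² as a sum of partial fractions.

(7s + 9) = P(s + 8) + Q. At s = -8: Q = 7·(-8) + 9 = -47. Coeff of s: P = 7
Result: 7/(s + 8) - 47/(s + 8)²


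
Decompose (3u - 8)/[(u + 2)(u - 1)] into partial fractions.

At u=-2: A = (3·(-2) - 8)/(-2 - 1) = 14/3. At u=1: B = (3·1 - 8)/(1 + 2) = -5/3
Result: (14/3)/(u + 2) - (5/3)/(u - 1)


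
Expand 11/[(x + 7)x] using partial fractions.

11/(x + 7)x = α/(x + 7) + β/x. α = 11/(-7 - 0) = -11/7, β = 11/(0 + 7) = 11/7
Result: (-11/7)/(x + 7) + (11/7)/x


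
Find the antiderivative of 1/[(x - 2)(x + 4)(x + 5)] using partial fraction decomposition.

Cover-up: α = 1/42, β = -1/6, γ = 1/7. Decomposition: (1/42)/(x - 2) - (1/6)/(x + 4) + (1/7)/(x + 5). Integrate each term: (1/42) ln|(x - 2)| - (1/6) ln|(x + 4)| + (1/7) ln|(x + 5)| + C


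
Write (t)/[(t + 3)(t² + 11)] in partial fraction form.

At t=-3: A = (1·(-3) + 0)/((-3)² + 11) = -3/20. B = -A = 3/20, C = 1 - (-3)·A = 11/20
Result: (-3/20)/(t + 3) + ((3/20)t + 11/20)/(t² + 11)


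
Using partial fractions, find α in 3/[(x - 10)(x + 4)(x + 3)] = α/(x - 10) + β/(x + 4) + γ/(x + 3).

Cover-up at x = 10: α = 3/[(10 + 4)(10 + 3)] = 3/[(14)(13)] = 3/182


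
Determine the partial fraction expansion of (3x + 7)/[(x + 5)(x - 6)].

At x=-5: P = (3·(-5) + 7)/(-5 - 6) = 8/11. At x=6: Q = (3·6 + 7)/(6 + 5) = 25/11
Result: (8/11)/(x + 5) + (25/11)/(x - 6)


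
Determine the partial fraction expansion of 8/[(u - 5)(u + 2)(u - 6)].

Using cover-up method: α = -8/7, β = 1/7, γ = 1
Result: (-8/7)/(u - 5) + (1/7)/(u + 2) + 1/(u - 6)


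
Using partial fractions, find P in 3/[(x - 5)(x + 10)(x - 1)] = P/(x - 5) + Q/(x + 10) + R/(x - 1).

Cover-up at x = 5: P = 3/[(5 + 10)(5 - 1)] = 3/[(15)(4)] = 3/60 = 1/20


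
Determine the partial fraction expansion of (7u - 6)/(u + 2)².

(7u - 6) = α(u + 2) + β. At u = -2: β = 7·(-2) - 6 = -20. Coeff of u: α = 7
Result: 7/(u + 2) - 20/(u + 2)²


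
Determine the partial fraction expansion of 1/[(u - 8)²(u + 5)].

Cover-up at u=-5: γ = 1/(-5 - 8)² = 1/169. Cover-up at u=8: β = 1/(8 + 5) = 1/13. Comparing u² coeff: α = -γ = -1/169
Result: (-1/169)/(u - 8) + (1/13)/(u - 8)² + (1/169)/(u + 5)


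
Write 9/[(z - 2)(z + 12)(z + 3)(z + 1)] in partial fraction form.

Using Heaviside cover-up: (3/70)/(z - 2) - (1/154)/(z + 12) + (1/10)/(z + 3) - (3/22)/(z + 1)


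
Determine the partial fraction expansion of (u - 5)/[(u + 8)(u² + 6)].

At u=-8: P = (1·(-8) - 5)/((-8)² + 6) = -13/70. Q = -P = 13/70, R = 1 - (-8)·P = -17/35
Result: (-13/70)/(u + 8) + ((13/70)u - 17/35)/(u² + 6)


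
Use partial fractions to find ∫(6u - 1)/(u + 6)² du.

Decompose: A = 6, B = 6·(-6) - 1 = -37, so (6u - 1)/(u + 6)² = 6/(u + 6) - 37/(u + 6)². Integrate: ∫ A/(u + 6) du = 6 ln|(u + 6)|; ∫ B/(u + 6)² du = 37/(u + 6). Sum: 6 ln|(u + 6)| + 37/(u + 6) + C


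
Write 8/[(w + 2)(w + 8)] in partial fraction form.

8/(w + 2)(w + 8) = P/(w + 2) + Q/(w + 8). P = 8/(-2 + 8) = 4/3, Q = 8/(-8 + 2) = -4/3
Result: (4/3)/(w + 2) - (4/3)/(w + 8)


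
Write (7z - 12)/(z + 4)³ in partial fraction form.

(7z - 12) = α(z + 4)² + β(z + 4) + γ. At z = -4: γ = 7·(-4) - 12 = -40. Coefficients: α = 0, β = 7
Result: 7/(z + 4)² - 40/(z + 4)³


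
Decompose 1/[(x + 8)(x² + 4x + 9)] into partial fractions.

Cover-up at x = -8: A = 1/((-8)² + 4·(-8) + 9) = 1/41. Then B = -A = -1/41, C = -A·(4 - 8) = 4/41
Result: (1/41)/(x + 8) - ((1/41)x - 4/41)/(x² + 4x + 9)


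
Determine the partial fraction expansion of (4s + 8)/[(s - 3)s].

At s=3: α = (4·3 + 8)/(3 - 0) = 20/3. At s=0: β = (4·0 + 8)/(0 - 3) = -8/3
Result: (20/3)/(s - 3) - (8/3)/s


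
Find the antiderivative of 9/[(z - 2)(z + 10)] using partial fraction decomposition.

Decompose: 9/[(z - 2)(z + 10)] = (3/4)/(z - 2) - (3/4)/(z + 10). Integrate each term: (3/4) ln|(z - 2)| - (3/4) ln|(z + 10)| + C


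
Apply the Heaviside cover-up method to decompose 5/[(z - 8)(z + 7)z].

Cover (z - 8), z=8: A = 5/[(8 + 7)(8 - 0)] = 1/24. Cover (z + 7), z=-7: B = 5/[(-7 - 8)(-7 - 0)] = 1/21. Cover z, z=0: C = 5/[(0 - 8)(0 + 7)] = -5/56.
Result: (1/24)/(z - 8) + (1/21)/(z + 7) - (5/56)/z


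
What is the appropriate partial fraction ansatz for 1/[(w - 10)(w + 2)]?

Distinct linear factors: A/(w - 10) + B/(w + 2)


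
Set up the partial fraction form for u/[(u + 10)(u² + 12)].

Linear + irreducible quadratic: P/(u + 10) + (Qu + R)/(u² + 12)


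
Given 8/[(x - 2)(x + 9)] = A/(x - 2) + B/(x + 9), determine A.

Cover-up at x = 2: A = 8/(2 + 9) = 8/11


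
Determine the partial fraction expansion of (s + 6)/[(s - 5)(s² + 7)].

At s=5: α = (1·5 + 6)/(5² + 7) = 11/32. β = -α = -11/32, γ = 1 - 5·α = -23/32
Result: (11/32)/(s - 5) - ((11/32)s + 23/32)/(s² + 7)


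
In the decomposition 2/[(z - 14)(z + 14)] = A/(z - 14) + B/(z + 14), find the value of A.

Cover-up at z = 14: A = 2/(14 + 14) = 2/28 = 1/14


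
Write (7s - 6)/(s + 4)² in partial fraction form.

(7s - 6) = α(s + 4) + β. At s = -4: β = 7·(-4) - 6 = -34. Coeff of s: α = 7
Result: 7/(s + 4) - 34/(s + 4)²


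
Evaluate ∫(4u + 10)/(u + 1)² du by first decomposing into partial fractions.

Decompose: A = 4, B = 4·(-1) + 10 = 6, so (4u + 10)/(u + 1)² = 4/(u + 1) + 6/(u + 1)². Integrate: ∫ A/(u + 1) du = 4 ln|(u + 1)|; ∫ B/(u + 1)² du = -6/(u + 1). Sum: 4 ln|(u + 1)| - 6/(u + 1) + C


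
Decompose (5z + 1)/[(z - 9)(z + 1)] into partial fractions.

At z=9: P = (5·9 + 1)/(9 + 1) = 23/5. At z=-1: Q = (5·(-1) + 1)/(-1 - 9) = 2/5
Result: (23/5)/(z - 9) + (2/5)/(z + 1)


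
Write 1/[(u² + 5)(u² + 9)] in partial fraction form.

Coefficient matching gives P = R = 0, Q = 1/(9-5) = 1/4, S = -Q = -1/4
Result: (1/4)/(u² + 5) - (1/4)/(u² + 9)


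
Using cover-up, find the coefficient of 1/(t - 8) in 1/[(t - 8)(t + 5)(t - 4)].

Cover (t - 8), set t=8: 1/[(8 + 5)(8 - 4)] = 1/52


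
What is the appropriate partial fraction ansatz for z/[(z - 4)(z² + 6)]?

Linear + irreducible quadratic: A/(z - 4) + (Bz + C)/(z² + 6)


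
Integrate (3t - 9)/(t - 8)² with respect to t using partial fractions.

Decompose: A = 3, B = 3·8 - 9 = 15, so (3t - 9)/(t - 8)² = 3/(t - 8) + 15/(t - 8)². Integrate: ∫ A/(t - 8) dt = 3 ln|(t - 8)|; ∫ B/(t - 8)² dt = -15/(t - 8). Sum: 3 ln|(t - 8)| - 15/(t - 8) + C


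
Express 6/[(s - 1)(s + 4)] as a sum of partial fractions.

6/(s - 1)(s + 4) = A/(s - 1) + B/(s + 4). A = 6/(1 + 4) = 6/5, B = 6/(-4 - 1) = -6/5
Result: (6/5)/(s - 1) - (6/5)/(s + 4)


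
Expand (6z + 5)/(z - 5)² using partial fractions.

(6z + 5) = A(z - 5) + B. At z = 5: B = 6·5 + 5 = 35. Coeff of z: A = 6
Result: 6/(z - 5) + 35/(z - 5)²


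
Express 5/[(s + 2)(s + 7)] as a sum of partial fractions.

5/(s + 2)(s + 7) = α/(s + 2) + β/(s + 7). α = 5/(-2 + 7) = 1, β = 5/(-7 + 2) = -1
Result: 1/(s + 2) - 1/(s + 7)


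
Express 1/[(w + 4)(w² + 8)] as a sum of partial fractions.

Cover-up at w = -4: α = 1/((-4)² + 8) = 1/24. Then β = -α = -1/24, γ = -α·(0 - 4) = 1/6
Result: (1/24)/(w + 4) - ((1/24)w - 1/6)/(w² + 8)


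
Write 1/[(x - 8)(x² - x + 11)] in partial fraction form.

Cover-up at x = 8: α = 1/(8² - 1·8 + 11) = 1/67. Then β = -α = -1/67, γ = -α·(-1 + 8) = -7/67
Result: (1/67)/(x - 8) - ((1/67)x + 7/67)/(x² - x + 11)


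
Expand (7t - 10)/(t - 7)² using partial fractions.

(7t - 10) = α(t - 7) + β. At t = 7: β = 7·7 - 10 = 39. Coeff of t: α = 7
Result: 7/(t - 7) + 39/(t - 7)²


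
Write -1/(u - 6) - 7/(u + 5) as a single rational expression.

Common denominator (u - 6)(u + 5). Numerator: -1(u + 5) - 7(u - 6) = (-u - 5) - (7u - 42) = -8u + 37
Result: (-8u + 37)/[(u - 6)(u + 5)]


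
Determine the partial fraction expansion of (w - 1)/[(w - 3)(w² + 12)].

At w=3: P = (1·3 - 1)/(3² + 12) = 2/21. Q = -P = -2/21, R = 1 - 3·P = 5/7
Result: (2/21)/(w - 3) - ((2/21)w - 5/7)/(w² + 12)


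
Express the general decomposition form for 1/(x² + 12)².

Repeated quadratic factor: (Px + Q)/(x² + 12) + (Rx + S)/(x² + 12)²


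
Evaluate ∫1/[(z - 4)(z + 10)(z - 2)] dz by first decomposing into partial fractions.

Cover-up: P = 1/28, Q = 1/168, R = -1/24. Decomposition: (1/28)/(z - 4) + (1/168)/(z + 10) - (1/24)/(z - 2). Integrate each term: (1/28) ln|(z - 4)| + (1/168) ln|(z + 10)| - (1/24) ln|(z - 2)| + C


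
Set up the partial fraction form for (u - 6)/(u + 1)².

Repeated linear factor: A/(u + 1) + B/(u + 1)²


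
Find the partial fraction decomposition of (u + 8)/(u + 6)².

(u + 8) = P(u + 6) + Q. At u = -6: Q = 1·(-6) + 8 = 2. Coeff of u: P = 1
Result: 1/(u + 6) + 2/(u + 6)²


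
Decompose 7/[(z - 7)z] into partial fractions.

7/(z - 7)z = P/(z - 7) + Q/z. P = 7/(7 - 0) = 1, Q = 7/(0 - 7) = -1
Result: 1/(z - 7) - 1/z


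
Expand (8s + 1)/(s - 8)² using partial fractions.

(8s + 1) = A(s - 8) + B. At s = 8: B = 8·8 + 1 = 65. Coeff of s: A = 8
Result: 8/(s - 8) + 65/(s - 8)²


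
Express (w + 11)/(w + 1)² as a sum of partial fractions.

(w + 11) = α(w + 1) + β. At w = -1: β = 1·(-1) + 11 = 10. Coeff of w: α = 1
Result: 1/(w + 1) + 10/(w + 1)²


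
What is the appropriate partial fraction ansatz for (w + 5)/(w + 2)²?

Repeated linear factor: A/(w + 2) + B/(w + 2)²


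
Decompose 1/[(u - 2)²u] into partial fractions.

Cover-up at u=0: R = 1/(0 - 2)² = 1/4. Cover-up at u=2: Q = 1/(2 - 0) = 1/2. Comparing u² coeff: P = -R = -1/4
Result: (-1/4)/(u - 2) + (1/2)/(u - 2)² + (1/4)/u


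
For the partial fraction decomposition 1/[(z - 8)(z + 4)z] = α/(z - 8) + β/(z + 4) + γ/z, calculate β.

Cover-up at z = -4: β = 1/[(-4 - 8)(-4 - 0)] = 1/[(-12)(-4)] = 1/48


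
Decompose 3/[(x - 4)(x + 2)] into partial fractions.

3/(x - 4)(x + 2) = P/(x - 4) + Q/(x + 2). P = 3/(4 + 2) = 1/2, Q = 3/(-2 - 4) = -1/2
Result: (1/2)/(x - 4) - (1/2)/(x + 2)


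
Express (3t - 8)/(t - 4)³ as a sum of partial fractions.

(3t - 8) = α(t - 4)² + β(t - 4) + γ. At t = 4: γ = 3·4 - 8 = 4. Coefficients: α = 0, β = 3
Result: 3/(t - 4)² + 4/(t - 4)³


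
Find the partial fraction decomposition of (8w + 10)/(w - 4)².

(8w + 10) = P(w - 4) + Q. At w = 4: Q = 8·4 + 10 = 42. Coeff of w: P = 8
Result: 8/(w - 4) + 42/(w - 4)²


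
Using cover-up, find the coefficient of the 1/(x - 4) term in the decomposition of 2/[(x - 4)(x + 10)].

Cover (x - 4), set x=4: 2/((x + 10) at x=4) = 2/(14) = 1/7


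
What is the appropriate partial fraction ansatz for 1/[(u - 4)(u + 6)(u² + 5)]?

Two linear + quadratic: α/(u - 4) + β/(u + 6) + (γu + δ)/(u² + 5)


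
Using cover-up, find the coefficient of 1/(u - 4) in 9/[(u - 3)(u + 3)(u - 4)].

Cover (u - 4), set u=4: 9/[(4 - 3)(4 + 3)] = 9/7


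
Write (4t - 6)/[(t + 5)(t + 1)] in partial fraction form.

At t=-5: α = (4·(-5) - 6)/(-5 + 1) = 13/2. At t=-1: β = (4·(-1) - 6)/(-1 + 5) = -5/2
Result: (13/2)/(t + 5) - (5/2)/(t + 1)


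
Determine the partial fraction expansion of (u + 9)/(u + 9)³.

(u + 9) = P(u + 9)² + Q(u + 9) + R. At u = -9: R = 1·(-9) + 9 = 0. Coefficients: P = 0, Q = 1
Result: 1/(u + 9)²


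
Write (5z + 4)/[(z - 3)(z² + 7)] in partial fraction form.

At z=3: A = (5·3 + 4)/(3² + 7) = 19/16. B = -A = -19/16, C = 5 - 3·A = 23/16
Result: (19/16)/(z - 3) - ((19/16)z - 23/16)/(z² + 7)


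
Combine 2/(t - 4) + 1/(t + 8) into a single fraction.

Common denominator (t - 4)(t + 8). Numerator: 2(t + 8) + 1(t - 4) = (2t + 16) + (t - 4) = 3t + 12
Result: (3t + 12)/[(t - 4)(t + 8)]


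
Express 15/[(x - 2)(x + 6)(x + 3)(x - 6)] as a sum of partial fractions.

Using Heaviside cover-up: (-3/32)/(x - 2) - (5/96)/(x + 6) + (1/9)/(x + 3) + (5/144)/(x - 6)


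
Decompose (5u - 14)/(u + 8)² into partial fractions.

(5u - 14) = α(u + 8) + β. At u = -8: β = 5·(-8) - 14 = -54. Coeff of u: α = 5
Result: 5/(u + 8) - 54/(u + 8)²


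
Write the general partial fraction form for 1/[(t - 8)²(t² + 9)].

Repeated linear + quadratic: A/(t - 8) + B/(t - 8)² + (Ct + D)/(t² + 9)


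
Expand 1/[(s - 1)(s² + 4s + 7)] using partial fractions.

Cover-up at s = 1: α = 1/(1² + 4·1 + 7) = 1/12. Then β = -α = -1/12, γ = -α·(4 + 1) = -5/12
Result: (1/12)/(s - 1) - ((1/12)s + 5/12)/(s² + 4s + 7)


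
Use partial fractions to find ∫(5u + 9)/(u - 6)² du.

Decompose: α = 5, β = 5·6 + 9 = 39, so (5u + 9)/(u - 6)² = 5/(u - 6) + 39/(u - 6)². Integrate: ∫ α/(u - 6) du = 5 ln|(u - 6)|; ∫ β/(u - 6)² du = -39/(u - 6). Sum: 5 ln|(u - 6)| - 39/(u - 6) + C


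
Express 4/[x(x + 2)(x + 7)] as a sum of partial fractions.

Using cover-up method: A = 2/7, B = -2/5, C = 4/35
Result: (2/7)/x - (2/5)/(x + 2) + (4/35)/(x + 7)


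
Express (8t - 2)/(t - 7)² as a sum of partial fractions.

(8t - 2) = P(t - 7) + Q. At t = 7: Q = 8·7 - 2 = 54. Coeff of t: P = 8
Result: 8/(t - 7) + 54/(t - 7)²


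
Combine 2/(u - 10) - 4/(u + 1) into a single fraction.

Common denominator (u - 10)(u + 1). Numerator: 2(u + 1) - 4(u - 10) = (2u + 2) - (4u - 40) = -2u + 42
Result: (-2u + 42)/[(u - 10)(u + 1)]


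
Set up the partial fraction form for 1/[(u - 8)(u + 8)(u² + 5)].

Two linear + quadratic: P/(u - 8) + Q/(u + 8) + (Ru + S)/(u² + 5)


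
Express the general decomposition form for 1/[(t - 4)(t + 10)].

Distinct linear factors: A/(t - 4) + B/(t + 10)


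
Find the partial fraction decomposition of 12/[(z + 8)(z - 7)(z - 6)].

Using cover-up method: α = 2/35, β = 4/5, γ = -6/7
Result: (2/35)/(z + 8) + (4/5)/(z - 7) - (6/7)/(z - 6)


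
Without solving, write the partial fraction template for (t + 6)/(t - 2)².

Repeated linear factor: A/(t - 2) + B/(t - 2)²


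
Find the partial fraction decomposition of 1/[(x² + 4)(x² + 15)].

Coefficient matching gives α = γ = 0, β = 1/(15-4) = 1/11, δ = -β = -1/11
Result: (1/11)/(x² + 4) - (1/11)/(x² + 15)


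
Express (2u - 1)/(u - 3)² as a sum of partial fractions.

(2u - 1) = A(u - 3) + B. At u = 3: B = 2·3 - 1 = 5. Coeff of u: A = 2
Result: 2/(u - 3) + 5/(u - 3)²


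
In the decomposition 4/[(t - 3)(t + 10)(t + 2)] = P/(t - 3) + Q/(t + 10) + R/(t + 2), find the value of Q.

Cover-up at t = -10: Q = 4/[(-10 - 3)(-10 + 2)] = 4/[(-13)(-8)] = 4/104 = 1/26


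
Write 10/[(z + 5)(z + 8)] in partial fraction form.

10/(z + 5)(z + 8) = α/(z + 5) + β/(z + 8). α = 10/(-5 + 8) = 10/3, β = 10/(-8 + 5) = -10/3
Result: (10/3)/(z + 5) - (10/3)/(z + 8)


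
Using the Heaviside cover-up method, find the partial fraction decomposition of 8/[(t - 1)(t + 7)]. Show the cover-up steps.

Cover (t - 1): set t=1, get α = 8/(1 + 7) = 1. Cover (t + 7): set t=-7, get β = 8/(-7 - 1) = -1.
Result: 1/(t - 1) - 1/(t + 7)


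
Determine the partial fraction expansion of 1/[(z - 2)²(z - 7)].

Cover-up at z=7: C = 1/(7 - 2)² = 1/25. Cover-up at z=2: B = 1/(2 - 7) = -1/5. Comparing z² coeff: A = -C = -1/25
Result: (-1/25)/(z - 2) - (1/5)/(z - 2)² + (1/25)/(z - 7)


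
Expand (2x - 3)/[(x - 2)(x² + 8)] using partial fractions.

At x=2: α = (2·2 - 3)/(2² + 8) = 1/12. β = -α = -1/12, γ = 2 - 2·α = 11/6
Result: (1/12)/(x - 2) - ((1/12)x - 11/6)/(x² + 8)


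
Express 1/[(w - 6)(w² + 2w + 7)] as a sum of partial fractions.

Cover-up at w = 6: A = 1/(6² + 2·6 + 7) = 1/55. Then B = -A = -1/55, C = -A·(2 + 6) = -8/55
Result: (1/55)/(w - 6) - ((1/55)w + 8/55)/(w² + 2w + 7)


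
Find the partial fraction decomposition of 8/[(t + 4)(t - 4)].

8/(t + 4)(t - 4) = A/(t + 4) + B/(t - 4). A = 8/(-4 - 4) = -1, B = 8/(4 + 4) = 1
Result: -1/(t + 4) + 1/(t - 4)


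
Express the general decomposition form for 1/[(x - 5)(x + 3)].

Distinct linear factors: P/(x - 5) + Q/(x + 3)


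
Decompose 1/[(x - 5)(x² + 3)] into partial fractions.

Cover-up at x = 5: P = 1/(5² + 3) = 1/28. Then Q = -P = -1/28, R = -P·(0 + 5) = -5/28
Result: (1/28)/(x - 5) - ((1/28)x + 5/28)/(x² + 3)


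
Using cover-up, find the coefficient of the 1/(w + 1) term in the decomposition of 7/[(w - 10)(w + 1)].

Cover (w + 1), set w=-1: 7/((w - 10) at w=-1) = 7/(-11) = -7/11


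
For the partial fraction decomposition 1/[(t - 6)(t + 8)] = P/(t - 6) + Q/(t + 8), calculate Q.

Cover-up at t = -8: Q = 1/(-8 - 6) = -1/14


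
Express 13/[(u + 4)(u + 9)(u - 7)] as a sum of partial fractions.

Using cover-up method: α = -13/55, β = 13/80, γ = 13/176
Result: (-13/55)/(u + 4) + (13/80)/(u + 9) + (13/176)/(u - 7)


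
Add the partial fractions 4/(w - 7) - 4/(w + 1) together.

Common denominator (w - 7)(w + 1). Numerator: 4(w + 1) - 4(w - 7) = (4w + 4) - (4w - 28) = 32
Result: (32)/[(w - 7)(w + 1)]


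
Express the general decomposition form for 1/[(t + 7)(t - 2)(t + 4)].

Three distinct linear factors: A/(t + 7) + B/(t - 2) + C/(t + 4)


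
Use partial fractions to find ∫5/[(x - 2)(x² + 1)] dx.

Cover-up at x=2: P = 5/(2²+1) = 1. Coeff matching: Q = -1, R = -2. Decomposition: 1/(x - 2) - (x + 2)/(x² + 1). Integrate: linear → ln, quadratic → (1/2)ln + arctan: ln|(x - 2)| - (1/2) ln(x² + 1) - 2 arctan(x) + C


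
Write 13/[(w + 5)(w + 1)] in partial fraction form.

13/(w + 5)(w + 1) = A/(w + 5) + B/(w + 1). A = 13/(-5 + 1) = -13/4, B = 13/(-1 + 5) = 13/4
Result: (-13/4)/(w + 5) + (13/4)/(w + 1)


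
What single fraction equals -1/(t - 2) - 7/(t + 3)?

Common denominator (t - 2)(t + 3). Numerator: -1(t + 3) - 7(t - 2) = (-t - 3) - (7t - 14) = -8t + 11
Result: (-8t + 11)/[(t - 2)(t + 3)]


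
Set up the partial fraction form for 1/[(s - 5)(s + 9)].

Distinct linear factors: A/(s - 5) + B/(s + 9)


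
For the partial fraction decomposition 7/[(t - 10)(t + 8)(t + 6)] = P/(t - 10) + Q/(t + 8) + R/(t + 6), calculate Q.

Cover-up at t = -8: Q = 7/[(-8 - 10)(-8 + 6)] = 7/[(-18)(-2)] = 7/36


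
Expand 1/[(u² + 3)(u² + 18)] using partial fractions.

Coefficient matching gives P = R = 0, Q = 1/(18-3) = 1/15, S = -Q = -1/15
Result: (1/15)/(u² + 3) - (1/15)/(u² + 18)


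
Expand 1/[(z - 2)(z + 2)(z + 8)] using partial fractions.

Using cover-up method: A = 1/40, B = -1/24, C = 1/60
Result: (1/40)/(z - 2) - (1/24)/(z + 2) + (1/60)/(z + 8)


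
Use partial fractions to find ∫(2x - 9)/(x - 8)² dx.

Decompose: P = 2, Q = 2·8 - 9 = 7, so (2x - 9)/(x - 8)² = 2/(x - 8) + 7/(x - 8)². Integrate: ∫ P/(x - 8) dx = 2 ln|(x - 8)|; ∫ Q/(x - 8)² dx = -7/(x - 8). Sum: 2 ln|(x - 8)| - 7/(x - 8) + C


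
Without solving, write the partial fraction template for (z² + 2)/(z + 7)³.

Repeated linear factor (power 3): A/(z + 7) + B/(z + 7)² + C/(z + 7)³


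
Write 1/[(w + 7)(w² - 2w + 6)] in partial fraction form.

Cover-up at w = -7: A = 1/((-7)² - 2·(-7) + 6) = 1/69. Then B = -A = -1/69, C = -A·(-2 - 7) = 3/23
Result: (1/69)/(w + 7) - ((1/69)w - 3/23)/(w² - 2w + 6)


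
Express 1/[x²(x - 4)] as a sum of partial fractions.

Cover-up at x=4: R = 1/(4 - 0)² = 1/16. Cover-up at x=0: Q = 1/(0 - 4) = -1/4. Comparing x² coeff: P = -R = -1/16
Result: (-1/16)/x - (1/4)/x² + (1/16)/(x - 4)


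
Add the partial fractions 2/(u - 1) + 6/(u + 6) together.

Common denominator (u - 1)(u + 6). Numerator: 2(u + 6) + 6(u - 1) = (2u + 12) + (6u - 6) = 8u + 6
Result: (8u + 6)/[(u - 1)(u + 6)]


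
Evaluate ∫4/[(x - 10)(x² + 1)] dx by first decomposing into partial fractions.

Cover-up at x=10: P = 4/(10²+1) = 4/101. Coeff matching: Q = -4/101, R = -40/101. Decomposition: (4/101)/(x - 10) - ((4/101)x + 40/101)/(x² + 1). Integrate: linear → ln, quadratic → (1/2)ln + arctan: (4/101) ln|(x - 10)| - (2/101) ln(x² + 1) - (40/101) arctan(x) + C


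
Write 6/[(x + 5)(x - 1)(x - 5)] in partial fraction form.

Using cover-up method: P = 1/10, Q = -1/4, R = 3/20
Result: (1/10)/(x + 5) - (1/4)/(x - 1) + (3/20)/(x - 5)


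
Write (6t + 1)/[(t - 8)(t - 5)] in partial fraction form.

At t=8: α = (6·8 + 1)/(8 - 5) = 49/3. At t=5: β = (6·5 + 1)/(5 - 8) = -31/3
Result: (49/3)/(t - 8) - (31/3)/(t - 5)


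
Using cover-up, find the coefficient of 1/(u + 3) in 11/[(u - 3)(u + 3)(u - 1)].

Cover (u + 3), set u=-3: 11/[(-3 - 3)(-3 - 1)] = 11/24


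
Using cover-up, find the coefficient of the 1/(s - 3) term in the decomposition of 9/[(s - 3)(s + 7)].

Cover (s - 3), set s=3: 9/((s + 7) at s=3) = 9/(10) = 9/10


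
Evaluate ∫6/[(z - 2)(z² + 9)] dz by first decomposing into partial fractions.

Cover-up at z=2: P = 6/(2²+9) = 6/13. Coeff matching: Q = -6/13, R = -12/13. Decomposition: (6/13)/(z - 2) - ((6/13)z + 12/13)/(z² + 9). Integrate: linear → ln, quadratic → (1/2)ln + arctan: (6/13) ln|(z - 2)| - (3/13) ln(z² + 9) - (4/13) arctan(z/3) + C


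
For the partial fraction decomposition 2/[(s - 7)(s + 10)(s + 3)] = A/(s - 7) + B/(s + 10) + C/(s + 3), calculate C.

Cover-up at s = -3: C = 2/[(-3 - 7)(-3 + 10)] = 2/[(-10)(7)] = -2/70 = -1/35


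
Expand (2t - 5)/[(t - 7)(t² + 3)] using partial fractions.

At t=7: A = (2·7 - 5)/(7² + 3) = 9/52. B = -A = -9/52, C = 2 - 7·A = 41/52
Result: (9/52)/(t - 7) - ((9/52)t - 41/52)/(t² + 3)


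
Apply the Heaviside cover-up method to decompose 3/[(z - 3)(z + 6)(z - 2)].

Cover (z - 3), z=3: α = 3/[(3 + 6)(3 - 2)] = 1/3. Cover (z + 6), z=-6: β = 3/[(-6 - 3)(-6 - 2)] = 1/24. Cover (z - 2), z=2: γ = 3/[(2 - 3)(2 + 6)] = -3/8.
Result: (1/3)/(z - 3) + (1/24)/(z + 6) - (3/8)/(z - 2)


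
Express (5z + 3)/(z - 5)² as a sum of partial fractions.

(5z + 3) = P(z - 5) + Q. At z = 5: Q = 5·5 + 3 = 28. Coeff of z: P = 5
Result: 5/(z - 5) + 28/(z - 5)²


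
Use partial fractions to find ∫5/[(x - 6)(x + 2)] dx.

Decompose: 5/[(x - 6)(x + 2)] = (5/8)/(x - 6) - (5/8)/(x + 2). Integrate each term: (5/8) ln|(x - 6)| - (5/8) ln|(x + 2)| + C


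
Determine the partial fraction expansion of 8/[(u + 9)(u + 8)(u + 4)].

Using cover-up method: A = 8/5, B = -2, C = 2/5
Result: (8/5)/(u + 9) - 2/(u + 8) + (2/5)/(u + 4)


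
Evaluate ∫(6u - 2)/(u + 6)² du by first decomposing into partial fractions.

Decompose: P = 6, Q = 6·(-6) - 2 = -38, so (6u - 2)/(u + 6)² = 6/(u + 6) - 38/(u + 6)². Integrate: ∫ P/(u + 6) du = 6 ln|(u + 6)|; ∫ Q/(u + 6)² du = 38/(u + 6). Sum: 6 ln|(u + 6)| + 38/(u + 6) + C


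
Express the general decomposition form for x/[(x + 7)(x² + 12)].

Linear + irreducible quadratic: α/(x + 7) + (βx + γ)/(x² + 12)


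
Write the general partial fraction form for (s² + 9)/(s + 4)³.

Repeated linear factor (power 3): P/(s + 4) + Q/(s + 4)² + R/(s + 4)³
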